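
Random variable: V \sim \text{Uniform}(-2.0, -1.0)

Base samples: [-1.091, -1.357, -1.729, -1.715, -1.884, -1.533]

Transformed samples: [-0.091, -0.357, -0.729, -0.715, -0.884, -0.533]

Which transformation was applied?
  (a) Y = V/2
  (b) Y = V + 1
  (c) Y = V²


Checking option (b) Y = V + 1:
  V = -1.091 -> Y = -0.091 ✓
  V = -1.357 -> Y = -0.357 ✓
  V = -1.729 -> Y = -0.729 ✓
All samples match this transformation.

(b) V + 1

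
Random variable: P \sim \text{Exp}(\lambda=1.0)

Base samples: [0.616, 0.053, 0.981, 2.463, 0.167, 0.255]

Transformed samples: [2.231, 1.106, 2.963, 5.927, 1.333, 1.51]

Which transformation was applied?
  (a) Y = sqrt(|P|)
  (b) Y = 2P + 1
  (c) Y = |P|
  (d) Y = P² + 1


Checking option (b) Y = 2P + 1:
  P = 0.616 -> Y = 2.231 ✓
  P = 0.053 -> Y = 1.106 ✓
  P = 0.981 -> Y = 2.963 ✓
All samples match this transformation.

(b) 2P + 1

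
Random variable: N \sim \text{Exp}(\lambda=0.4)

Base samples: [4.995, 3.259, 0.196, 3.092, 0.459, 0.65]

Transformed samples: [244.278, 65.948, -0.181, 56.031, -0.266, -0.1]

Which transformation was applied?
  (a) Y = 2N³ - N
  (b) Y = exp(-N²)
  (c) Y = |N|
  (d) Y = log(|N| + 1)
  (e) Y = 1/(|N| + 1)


Checking option (a) Y = 2N³ - N:
  N = 4.995 -> Y = 244.278 ✓
  N = 3.259 -> Y = 65.948 ✓
  N = 0.196 -> Y = -0.181 ✓
All samples match this transformation.

(a) 2N³ - N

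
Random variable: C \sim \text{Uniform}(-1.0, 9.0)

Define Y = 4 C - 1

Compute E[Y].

For Y = 4C - 1:
E[Y] = 4 * E[C] - 1
E[C] = (-1 + 9)/2 = 4
E[Y] = 4 * 4 - 1 = 15

15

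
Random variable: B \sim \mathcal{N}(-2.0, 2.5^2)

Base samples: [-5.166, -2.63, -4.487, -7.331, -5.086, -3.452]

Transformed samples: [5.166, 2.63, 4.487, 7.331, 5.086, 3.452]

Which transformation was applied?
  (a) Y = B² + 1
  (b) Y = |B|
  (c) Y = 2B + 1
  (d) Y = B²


Checking option (b) Y = |B|:
  B = -5.166 -> Y = 5.166 ✓
  B = -2.63 -> Y = 2.63 ✓
  B = -4.487 -> Y = 4.487 ✓
All samples match this transformation.

(b) |B|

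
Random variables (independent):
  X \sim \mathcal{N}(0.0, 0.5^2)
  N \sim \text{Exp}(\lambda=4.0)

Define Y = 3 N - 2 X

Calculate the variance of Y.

For independent RVs: Var(aX + bY) = a²Var(X) + b²Var(Y)
Var(X) = 0.25
Var(N) = 0.0625
Var(Y) = (-2)²*0.25 + 3²*0.0625
= 4*0.25 + 9*0.0625 = 1.5625

1.5625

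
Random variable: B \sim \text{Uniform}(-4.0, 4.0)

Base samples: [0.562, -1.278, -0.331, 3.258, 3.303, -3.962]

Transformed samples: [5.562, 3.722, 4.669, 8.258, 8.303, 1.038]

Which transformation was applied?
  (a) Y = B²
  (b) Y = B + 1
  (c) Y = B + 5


Checking option (c) Y = B + 5:
  B = 0.562 -> Y = 5.562 ✓
  B = -1.278 -> Y = 3.722 ✓
  B = -0.331 -> Y = 4.669 ✓
All samples match this transformation.

(c) B + 5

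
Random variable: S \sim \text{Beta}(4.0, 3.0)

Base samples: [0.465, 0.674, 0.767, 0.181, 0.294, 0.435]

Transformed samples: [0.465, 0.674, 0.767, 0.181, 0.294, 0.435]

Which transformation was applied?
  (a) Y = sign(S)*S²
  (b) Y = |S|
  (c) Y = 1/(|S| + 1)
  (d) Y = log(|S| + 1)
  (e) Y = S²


Checking option (b) Y = |S|:
  S = 0.465 -> Y = 0.465 ✓
  S = 0.674 -> Y = 0.674 ✓
  S = 0.767 -> Y = 0.767 ✓
All samples match this transformation.

(b) |S|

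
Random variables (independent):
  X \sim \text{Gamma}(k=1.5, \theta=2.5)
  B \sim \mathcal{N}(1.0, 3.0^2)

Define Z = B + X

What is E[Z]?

E[Z] = 1*E[X] + 1*E[B]
E[X] = 3.75
E[B] = 1
E[Z] = 1*3.75 + 1*1 = 4.75

4.75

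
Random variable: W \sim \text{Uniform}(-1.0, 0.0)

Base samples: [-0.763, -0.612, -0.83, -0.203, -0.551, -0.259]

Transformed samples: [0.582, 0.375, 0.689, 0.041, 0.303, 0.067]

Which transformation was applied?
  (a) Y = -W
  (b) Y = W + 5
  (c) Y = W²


Checking option (c) Y = W²:
  W = -0.763 -> Y = 0.582 ✓
  W = -0.612 -> Y = 0.375 ✓
  W = -0.83 -> Y = 0.689 ✓
All samples match this transformation.

(c) W²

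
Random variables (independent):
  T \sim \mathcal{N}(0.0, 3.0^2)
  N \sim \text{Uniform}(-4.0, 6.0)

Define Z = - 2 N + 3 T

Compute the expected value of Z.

E[Z] = 3*E[T] - 2*E[N]
E[T] = 0
E[N] = 1
E[Z] = 3*0 - 2*1 = -2

-2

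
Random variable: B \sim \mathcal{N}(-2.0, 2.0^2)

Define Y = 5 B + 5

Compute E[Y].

For Y = 5B + 5:
E[Y] = 5 * E[B] + 5
E[B] = -2.0 = -2
E[Y] = 5 * (-2) + 5 = -5

-5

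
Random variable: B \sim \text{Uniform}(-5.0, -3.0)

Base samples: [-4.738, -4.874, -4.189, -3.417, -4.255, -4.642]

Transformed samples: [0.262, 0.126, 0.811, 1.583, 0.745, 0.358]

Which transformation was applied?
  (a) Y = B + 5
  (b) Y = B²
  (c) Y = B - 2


Checking option (a) Y = B + 5:
  B = -4.738 -> Y = 0.262 ✓
  B = -4.874 -> Y = 0.126 ✓
  B = -4.189 -> Y = 0.811 ✓
All samples match this transformation.

(a) B + 5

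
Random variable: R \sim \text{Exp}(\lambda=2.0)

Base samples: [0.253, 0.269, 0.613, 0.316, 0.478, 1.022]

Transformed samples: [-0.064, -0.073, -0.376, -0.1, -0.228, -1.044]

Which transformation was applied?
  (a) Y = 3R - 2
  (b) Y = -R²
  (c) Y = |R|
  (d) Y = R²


Checking option (b) Y = -R²:
  R = 0.253 -> Y = -0.064 ✓
  R = 0.269 -> Y = -0.073 ✓
  R = 0.613 -> Y = -0.376 ✓
All samples match this transformation.

(b) -R²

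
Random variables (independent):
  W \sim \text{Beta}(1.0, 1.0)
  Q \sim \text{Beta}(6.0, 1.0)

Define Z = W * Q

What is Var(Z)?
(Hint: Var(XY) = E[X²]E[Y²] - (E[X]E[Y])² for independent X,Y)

Var(XY) = E[X²]E[Y²] - (E[X]E[Y])²
E[W] = 0.5, Var(W) = 0.083333333
E[Q] = 0.85714286, Var(Q) = 0.015306122
E[W²] = 0.083333333 + 0.5² = 0.33333333
E[Q²] = 0.015306122 + 0.85714286² = 0.75
Var(Z) = 0.33333333*0.75 - (0.5*0.85714286)²
= 0.25 - 0.18367347 = 0.066326531

0.066326531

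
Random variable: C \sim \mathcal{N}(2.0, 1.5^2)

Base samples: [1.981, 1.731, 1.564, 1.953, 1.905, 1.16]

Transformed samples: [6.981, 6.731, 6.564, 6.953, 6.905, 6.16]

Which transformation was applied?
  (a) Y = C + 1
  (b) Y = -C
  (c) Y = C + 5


Checking option (c) Y = C + 5:
  C = 1.981 -> Y = 6.981 ✓
  C = 1.731 -> Y = 6.731 ✓
  C = 1.564 -> Y = 6.564 ✓
All samples match this transformation.

(c) C + 5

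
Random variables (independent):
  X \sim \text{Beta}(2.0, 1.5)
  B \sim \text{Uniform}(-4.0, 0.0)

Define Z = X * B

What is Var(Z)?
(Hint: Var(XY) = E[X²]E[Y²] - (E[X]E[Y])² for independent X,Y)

Var(XY) = E[X²]E[Y²] - (E[X]E[Y])²
E[X] = 0.57142857, Var(X) = 0.054421769
E[B] = -2, Var(B) = 1.3333333
E[X²] = 0.054421769 + 0.57142857² = 0.38095238
E[B²] = 1.3333333 + (-2)² = 5.3333333
Var(Z) = 0.38095238*5.3333333 - (0.57142857*(-2))²
= 2.031746 - 1.3061224 = 0.72562358

0.72562358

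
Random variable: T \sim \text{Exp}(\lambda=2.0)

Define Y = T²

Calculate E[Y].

E[T²] = Var(T) + (E[T])² = 0.25 + 0.25 = 0.5

0.5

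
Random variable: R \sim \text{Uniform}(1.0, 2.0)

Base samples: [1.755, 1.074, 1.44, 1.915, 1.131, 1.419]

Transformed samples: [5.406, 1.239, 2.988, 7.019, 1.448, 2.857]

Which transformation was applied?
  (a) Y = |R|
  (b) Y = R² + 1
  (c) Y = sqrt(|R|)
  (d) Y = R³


Checking option (d) Y = R³:
  R = 1.755 -> Y = 5.406 ✓
  R = 1.074 -> Y = 1.239 ✓
  R = 1.44 -> Y = 2.988 ✓
All samples match this transformation.

(d) R³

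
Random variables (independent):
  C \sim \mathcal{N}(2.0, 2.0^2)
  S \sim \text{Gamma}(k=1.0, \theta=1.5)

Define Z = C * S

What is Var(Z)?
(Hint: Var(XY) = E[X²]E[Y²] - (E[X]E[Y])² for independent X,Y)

Var(XY) = E[X²]E[Y²] - (E[X]E[Y])²
E[C] = 2, Var(C) = 4
E[S] = 1.5, Var(S) = 2.25
E[C²] = 4 + 2² = 8
E[S²] = 2.25 + 1.5² = 4.5
Var(Z) = 8*4.5 - (2*1.5)²
= 36 - 9 = 27

27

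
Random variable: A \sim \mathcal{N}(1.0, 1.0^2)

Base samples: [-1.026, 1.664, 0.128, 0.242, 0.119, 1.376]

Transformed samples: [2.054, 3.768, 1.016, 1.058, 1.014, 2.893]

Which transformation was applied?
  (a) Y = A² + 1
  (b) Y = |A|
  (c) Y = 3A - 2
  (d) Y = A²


Checking option (a) Y = A² + 1:
  A = -1.026 -> Y = 2.054 ✓
  A = 1.664 -> Y = 3.768 ✓
  A = 0.128 -> Y = 1.016 ✓
All samples match this transformation.

(a) A² + 1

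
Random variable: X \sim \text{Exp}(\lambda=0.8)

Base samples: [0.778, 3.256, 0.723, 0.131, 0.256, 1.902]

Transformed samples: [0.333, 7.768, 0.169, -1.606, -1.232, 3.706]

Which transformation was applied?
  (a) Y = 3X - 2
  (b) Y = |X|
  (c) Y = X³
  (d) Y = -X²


Checking option (a) Y = 3X - 2:
  X = 0.778 -> Y = 0.333 ✓
  X = 3.256 -> Y = 7.768 ✓
  X = 0.723 -> Y = 0.169 ✓
All samples match this transformation.

(a) 3X - 2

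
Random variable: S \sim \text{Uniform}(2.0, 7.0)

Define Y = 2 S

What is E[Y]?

For Y = 2S:
E[Y] = 2 * E[S]
E[S] = (2 + 7)/2 = 4.5
E[Y] = 2 * 4.5 = 9

9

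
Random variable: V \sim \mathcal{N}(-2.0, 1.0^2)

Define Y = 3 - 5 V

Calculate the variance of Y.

For Y = aV + b: Var(Y) = a² * Var(V)
Var(V) = 1.0^2 = 1
Var(Y) = (-5)² * 1 = 25 * 1 = 25

25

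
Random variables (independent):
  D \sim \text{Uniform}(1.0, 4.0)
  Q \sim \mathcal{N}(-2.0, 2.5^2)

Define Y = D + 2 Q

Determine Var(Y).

For independent RVs: Var(aX + bY) = a²Var(X) + b²Var(Y)
Var(D) = 0.75
Var(Q) = 6.25
Var(Y) = 1²*0.75 + 2²*6.25
= 1*0.75 + 4*6.25 = 25.75

25.75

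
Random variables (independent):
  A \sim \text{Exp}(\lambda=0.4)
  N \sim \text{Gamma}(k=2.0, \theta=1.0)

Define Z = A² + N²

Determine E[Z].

E[Z] = E[A²] + E[N²]
E[A²] = Var(A) + E[A]² = 6.25 + 6.25 = 12.5
E[N²] = Var(N) + E[N]² = 2 + 4 = 6
E[Z] = 12.5 + 6 = 18.5

18.5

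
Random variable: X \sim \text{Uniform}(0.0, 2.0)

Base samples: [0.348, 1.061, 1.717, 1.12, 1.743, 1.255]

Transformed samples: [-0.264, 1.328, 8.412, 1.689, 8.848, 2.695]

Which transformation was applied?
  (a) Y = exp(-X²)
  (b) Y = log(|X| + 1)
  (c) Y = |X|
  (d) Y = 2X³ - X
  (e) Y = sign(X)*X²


Checking option (d) Y = 2X³ - X:
  X = 0.348 -> Y = -0.264 ✓
  X = 1.061 -> Y = 1.328 ✓
  X = 1.717 -> Y = 8.412 ✓
All samples match this transformation.

(d) 2X³ - X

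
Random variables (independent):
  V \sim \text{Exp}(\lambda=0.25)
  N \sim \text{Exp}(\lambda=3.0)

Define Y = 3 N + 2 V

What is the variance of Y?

For independent RVs: Var(aX + bY) = a²Var(X) + b²Var(Y)
Var(V) = 16
Var(N) = 0.11111111
Var(Y) = 2²*16 + 3²*0.11111111
= 4*16 + 9*0.11111111 = 65

65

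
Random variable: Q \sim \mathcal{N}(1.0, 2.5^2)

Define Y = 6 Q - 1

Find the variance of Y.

For Y = aQ + b: Var(Y) = a² * Var(Q)
Var(Q) = 2.5^2 = 6.25
Var(Y) = 6² * 6.25 = 36 * 6.25 = 225

225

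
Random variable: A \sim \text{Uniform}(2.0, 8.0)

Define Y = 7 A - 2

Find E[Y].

For Y = 7A - 2:
E[Y] = 7 * E[A] - 2
E[A] = (2 + 8)/2 = 5
E[Y] = 7 * 5 - 2 = 33

33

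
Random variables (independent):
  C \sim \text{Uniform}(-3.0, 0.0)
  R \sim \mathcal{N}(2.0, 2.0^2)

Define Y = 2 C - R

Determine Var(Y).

For independent RVs: Var(aX + bY) = a²Var(X) + b²Var(Y)
Var(C) = 0.75
Var(R) = 4
Var(Y) = 2²*0.75 + (-1)²*4
= 4*0.75 + 1*4 = 7

7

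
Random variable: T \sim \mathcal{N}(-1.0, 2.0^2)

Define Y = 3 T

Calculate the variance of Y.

For Y = aT + b: Var(Y) = a² * Var(T)
Var(T) = 2.0^2 = 4
Var(Y) = 3² * 4 = 9 * 4 = 36

36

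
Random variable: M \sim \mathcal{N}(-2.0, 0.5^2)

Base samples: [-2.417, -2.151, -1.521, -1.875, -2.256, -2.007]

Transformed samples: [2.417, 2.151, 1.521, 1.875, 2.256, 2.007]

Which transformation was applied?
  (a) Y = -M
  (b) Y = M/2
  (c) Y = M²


Checking option (a) Y = -M:
  M = -2.417 -> Y = 2.417 ✓
  M = -2.151 -> Y = 2.151 ✓
  M = -1.521 -> Y = 1.521 ✓
All samples match this transformation.

(a) -M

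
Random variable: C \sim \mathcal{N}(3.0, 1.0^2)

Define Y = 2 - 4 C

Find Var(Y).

For Y = aC + b: Var(Y) = a² * Var(C)
Var(C) = 1.0^2 = 1
Var(Y) = (-4)² * 1 = 16 * 1 = 16

16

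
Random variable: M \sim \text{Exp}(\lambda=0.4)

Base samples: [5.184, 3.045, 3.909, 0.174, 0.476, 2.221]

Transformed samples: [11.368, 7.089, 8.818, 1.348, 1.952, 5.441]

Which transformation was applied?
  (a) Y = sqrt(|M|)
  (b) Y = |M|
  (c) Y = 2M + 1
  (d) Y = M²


Checking option (c) Y = 2M + 1:
  M = 5.184 -> Y = 11.368 ✓
  M = 3.045 -> Y = 7.089 ✓
  M = 3.909 -> Y = 8.818 ✓
All samples match this transformation.

(c) 2M + 1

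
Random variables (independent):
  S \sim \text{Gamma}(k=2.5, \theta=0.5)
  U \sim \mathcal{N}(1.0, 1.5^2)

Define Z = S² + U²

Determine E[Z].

E[Z] = E[S²] + E[U²]
E[S²] = Var(S) + E[S]² = 0.625 + 1.5625 = 2.1875
E[U²] = Var(U) + E[U]² = 2.25 + 1 = 3.25
E[Z] = 2.1875 + 3.25 = 5.4375

5.4375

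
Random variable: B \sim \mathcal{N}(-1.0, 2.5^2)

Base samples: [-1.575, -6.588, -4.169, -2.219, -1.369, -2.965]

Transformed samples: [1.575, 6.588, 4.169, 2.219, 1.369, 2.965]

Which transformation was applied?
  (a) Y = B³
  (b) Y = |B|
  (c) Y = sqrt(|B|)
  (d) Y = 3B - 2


Checking option (b) Y = |B|:
  B = -1.575 -> Y = 1.575 ✓
  B = -6.588 -> Y = 6.588 ✓
  B = -4.169 -> Y = 4.169 ✓
All samples match this transformation.

(b) |B|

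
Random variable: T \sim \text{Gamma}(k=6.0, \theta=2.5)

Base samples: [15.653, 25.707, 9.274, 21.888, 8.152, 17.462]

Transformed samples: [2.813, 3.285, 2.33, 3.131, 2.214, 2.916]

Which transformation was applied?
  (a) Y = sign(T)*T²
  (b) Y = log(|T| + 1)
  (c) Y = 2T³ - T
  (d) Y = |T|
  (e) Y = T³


Checking option (b) Y = log(|T| + 1):
  T = 15.653 -> Y = 2.813 ✓
  T = 25.707 -> Y = 3.285 ✓
  T = 9.274 -> Y = 2.33 ✓
All samples match this transformation.

(b) log(|T| + 1)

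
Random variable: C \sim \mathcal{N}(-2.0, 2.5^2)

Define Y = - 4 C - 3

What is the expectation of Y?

For Y = -4C - 3:
E[Y] = -4 * E[C] - 3
E[C] = -2.0 = -2
E[Y] = -4 * (-2) - 3 = 5

5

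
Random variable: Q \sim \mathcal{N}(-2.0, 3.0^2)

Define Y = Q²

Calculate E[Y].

E[Q²] = Var(Q) + (E[Q])² = 9 + 4 = 13

13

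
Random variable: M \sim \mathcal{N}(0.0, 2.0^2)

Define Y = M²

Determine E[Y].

Using E[X²] = Var(X) + (E[X])²:
E[M] = 0
Var(M) = 2.0^2 = 4
E[M²] = 4 + 0² = 4 + 0 = 4

4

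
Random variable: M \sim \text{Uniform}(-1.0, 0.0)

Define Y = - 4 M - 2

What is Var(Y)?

For Y = aM + b: Var(Y) = a² * Var(M)
Var(M) = (0 + 1)^2/12 = 0.083333333
Var(Y) = (-4)² * 0.083333333 = 16 * 0.083333333 = 1.3333333

1.3333333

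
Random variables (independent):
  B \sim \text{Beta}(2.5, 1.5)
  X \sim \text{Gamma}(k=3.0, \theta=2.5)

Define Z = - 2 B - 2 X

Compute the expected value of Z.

E[Z] = -2*E[B] - 2*E[X]
E[B] = 0.625
E[X] = 7.5
E[Z] = -2*0.625 - 2*7.5 = -16.25

-16.25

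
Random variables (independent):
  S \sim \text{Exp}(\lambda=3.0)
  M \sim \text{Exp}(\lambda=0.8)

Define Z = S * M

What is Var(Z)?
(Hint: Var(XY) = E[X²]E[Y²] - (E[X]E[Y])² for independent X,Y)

Var(XY) = E[X²]E[Y²] - (E[X]E[Y])²
E[S] = 0.33333333, Var(S) = 0.11111111
E[M] = 1.25, Var(M) = 1.5625
E[S²] = 0.11111111 + 0.33333333² = 0.22222222
E[M²] = 1.5625 + 1.25² = 3.125
Var(Z) = 0.22222222*3.125 - (0.33333333*1.25)²
= 0.69444444 - 0.17361111 = 0.52083333

0.52083333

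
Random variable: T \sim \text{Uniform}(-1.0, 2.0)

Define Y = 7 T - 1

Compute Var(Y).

For Y = aT + b: Var(Y) = a² * Var(T)
Var(T) = (2 + 1)^2/12 = 0.75
Var(Y) = 7² * 0.75 = 49 * 0.75 = 36.75

36.75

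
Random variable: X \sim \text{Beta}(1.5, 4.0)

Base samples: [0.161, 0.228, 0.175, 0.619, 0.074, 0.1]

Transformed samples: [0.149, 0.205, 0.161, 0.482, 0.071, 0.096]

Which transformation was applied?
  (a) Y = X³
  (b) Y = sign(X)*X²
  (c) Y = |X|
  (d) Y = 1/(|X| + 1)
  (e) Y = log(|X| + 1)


Checking option (e) Y = log(|X| + 1):
  X = 0.161 -> Y = 0.149 ✓
  X = 0.228 -> Y = 0.205 ✓
  X = 0.175 -> Y = 0.161 ✓
All samples match this transformation.

(e) log(|X| + 1)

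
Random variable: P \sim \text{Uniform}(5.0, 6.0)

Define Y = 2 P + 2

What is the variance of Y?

For Y = aP + b: Var(Y) = a² * Var(P)
Var(P) = (6 - 5)^2/12 = 0.083333333
Var(Y) = 2² * 0.083333333 = 4 * 0.083333333 = 0.33333333

0.33333333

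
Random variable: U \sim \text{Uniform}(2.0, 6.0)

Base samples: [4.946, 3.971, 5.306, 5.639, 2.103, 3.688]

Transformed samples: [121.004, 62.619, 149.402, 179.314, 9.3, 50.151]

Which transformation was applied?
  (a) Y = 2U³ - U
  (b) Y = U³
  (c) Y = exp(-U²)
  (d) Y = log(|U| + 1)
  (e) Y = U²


Checking option (b) Y = U³:
  U = 4.946 -> Y = 121.004 ✓
  U = 3.971 -> Y = 62.619 ✓
  U = 5.306 -> Y = 149.402 ✓
All samples match this transformation.

(b) U³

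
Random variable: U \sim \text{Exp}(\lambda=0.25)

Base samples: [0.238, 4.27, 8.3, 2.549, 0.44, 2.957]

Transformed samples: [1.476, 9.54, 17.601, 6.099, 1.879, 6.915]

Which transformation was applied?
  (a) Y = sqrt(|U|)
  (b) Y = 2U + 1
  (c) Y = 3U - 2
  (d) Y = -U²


Checking option (b) Y = 2U + 1:
  U = 0.238 -> Y = 1.476 ✓
  U = 4.27 -> Y = 9.54 ✓
  U = 8.3 -> Y = 17.601 ✓
All samples match this transformation.

(b) 2U + 1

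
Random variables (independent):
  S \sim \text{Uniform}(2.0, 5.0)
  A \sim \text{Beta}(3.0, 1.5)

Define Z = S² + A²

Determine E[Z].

E[Z] = E[S²] + E[A²]
E[S²] = Var(S) + E[S]² = 0.75 + 12.25 = 13
E[A²] = Var(A) + E[A]² = 0.04040404 + 0.44444444 = 0.48484848
E[Z] = 13 + 0.48484848 = 13.484848

13.484848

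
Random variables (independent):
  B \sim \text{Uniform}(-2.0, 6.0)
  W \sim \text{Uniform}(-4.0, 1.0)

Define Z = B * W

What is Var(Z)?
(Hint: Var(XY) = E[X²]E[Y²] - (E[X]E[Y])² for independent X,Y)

Var(XY) = E[X²]E[Y²] - (E[X]E[Y])²
E[B] = 2, Var(B) = 5.3333333
E[W] = -1.5, Var(W) = 2.0833333
E[B²] = 5.3333333 + 2² = 9.3333333
E[W²] = 2.0833333 + (-1.5)² = 4.3333333
Var(Z) = 9.3333333*4.3333333 - (2*(-1.5))²
= 40.444444 - 9 = 31.444444

31.444444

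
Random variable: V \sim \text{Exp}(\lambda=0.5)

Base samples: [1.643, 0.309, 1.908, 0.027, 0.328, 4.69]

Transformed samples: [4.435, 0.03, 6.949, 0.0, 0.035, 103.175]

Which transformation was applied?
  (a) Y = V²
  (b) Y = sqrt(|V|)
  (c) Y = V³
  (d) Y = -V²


Checking option (c) Y = V³:
  V = 1.643 -> Y = 4.435 ✓
  V = 0.309 -> Y = 0.03 ✓
  V = 1.908 -> Y = 6.949 ✓
All samples match this transformation.

(c) V³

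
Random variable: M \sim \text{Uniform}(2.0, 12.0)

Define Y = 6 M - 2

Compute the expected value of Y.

For Y = 6M - 2:
E[Y] = 6 * E[M] - 2
E[M] = (2 + 12)/2 = 7
E[Y] = 6 * 7 - 2 = 40

40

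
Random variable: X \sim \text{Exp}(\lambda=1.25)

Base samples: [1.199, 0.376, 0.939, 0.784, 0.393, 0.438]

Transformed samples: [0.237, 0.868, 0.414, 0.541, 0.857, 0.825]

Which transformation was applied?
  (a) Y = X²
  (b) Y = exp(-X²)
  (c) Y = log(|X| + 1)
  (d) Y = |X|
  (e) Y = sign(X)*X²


Checking option (b) Y = exp(-X²):
  X = 1.199 -> Y = 0.237 ✓
  X = 0.376 -> Y = 0.868 ✓
  X = 0.939 -> Y = 0.414 ✓
All samples match this transformation.

(b) exp(-X²)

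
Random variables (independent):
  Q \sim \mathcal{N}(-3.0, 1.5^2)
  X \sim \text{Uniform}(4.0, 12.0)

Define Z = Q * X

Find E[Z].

For independent RVs: E[XY] = E[X]*E[Y]
E[Q] = -3
E[X] = 8
E[Z] = -3 * 8 = -24

-24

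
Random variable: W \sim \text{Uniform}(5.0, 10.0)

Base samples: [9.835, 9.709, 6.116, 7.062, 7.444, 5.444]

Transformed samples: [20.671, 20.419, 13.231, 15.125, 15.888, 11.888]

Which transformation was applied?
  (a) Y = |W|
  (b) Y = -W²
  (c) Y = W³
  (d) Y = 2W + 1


Checking option (d) Y = 2W + 1:
  W = 9.835 -> Y = 20.671 ✓
  W = 9.709 -> Y = 20.419 ✓
  W = 6.116 -> Y = 13.231 ✓
All samples match this transformation.

(d) 2W + 1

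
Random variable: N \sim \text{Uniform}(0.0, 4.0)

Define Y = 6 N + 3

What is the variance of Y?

For Y = aN + b: Var(Y) = a² * Var(N)
Var(N) = (4 - 0)^2/12 = 1.3333333
Var(Y) = 6² * 1.3333333 = 36 * 1.3333333 = 48

48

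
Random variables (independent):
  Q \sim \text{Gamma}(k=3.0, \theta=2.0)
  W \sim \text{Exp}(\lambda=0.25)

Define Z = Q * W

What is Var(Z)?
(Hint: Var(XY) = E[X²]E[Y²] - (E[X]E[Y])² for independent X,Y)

Var(XY) = E[X²]E[Y²] - (E[X]E[Y])²
E[Q] = 6, Var(Q) = 12
E[W] = 4, Var(W) = 16
E[Q²] = 12 + 6² = 48
E[W²] = 16 + 4² = 32
Var(Z) = 48*32 - (6*4)²
= 1536 - 576 = 960

960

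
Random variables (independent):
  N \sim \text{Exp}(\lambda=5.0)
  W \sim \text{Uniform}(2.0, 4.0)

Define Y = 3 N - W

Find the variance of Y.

For independent RVs: Var(aX + bY) = a²Var(X) + b²Var(Y)
Var(N) = 0.04
Var(W) = 0.33333333
Var(Y) = 3²*0.04 + (-1)²*0.33333333
= 9*0.04 + 1*0.33333333 = 0.69333333

0.69333333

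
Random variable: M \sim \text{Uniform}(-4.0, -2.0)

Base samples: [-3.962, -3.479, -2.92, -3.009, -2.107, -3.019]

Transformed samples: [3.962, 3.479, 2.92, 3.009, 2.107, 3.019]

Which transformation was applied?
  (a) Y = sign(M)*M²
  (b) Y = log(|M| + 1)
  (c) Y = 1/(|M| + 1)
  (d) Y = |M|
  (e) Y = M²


Checking option (d) Y = |M|:
  M = -3.962 -> Y = 3.962 ✓
  M = -3.479 -> Y = 3.479 ✓
  M = -2.92 -> Y = 2.92 ✓
All samples match this transformation.

(d) |M|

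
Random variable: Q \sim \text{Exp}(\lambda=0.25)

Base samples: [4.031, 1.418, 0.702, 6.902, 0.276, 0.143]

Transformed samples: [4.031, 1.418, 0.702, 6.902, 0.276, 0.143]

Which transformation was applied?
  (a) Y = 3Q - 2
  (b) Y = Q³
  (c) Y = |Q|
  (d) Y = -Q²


Checking option (c) Y = |Q|:
  Q = 4.031 -> Y = 4.031 ✓
  Q = 1.418 -> Y = 1.418 ✓
  Q = 0.702 -> Y = 0.702 ✓
All samples match this transformation.

(c) |Q|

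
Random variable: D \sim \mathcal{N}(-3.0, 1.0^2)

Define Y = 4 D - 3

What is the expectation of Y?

For Y = 4D - 3:
E[Y] = 4 * E[D] - 3
E[D] = -3.0 = -3
E[Y] = 4 * (-3) - 3 = -15

-15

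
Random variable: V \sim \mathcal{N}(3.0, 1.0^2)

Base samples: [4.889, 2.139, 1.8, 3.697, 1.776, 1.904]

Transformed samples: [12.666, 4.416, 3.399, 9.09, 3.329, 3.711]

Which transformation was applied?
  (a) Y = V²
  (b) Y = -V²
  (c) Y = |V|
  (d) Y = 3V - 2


Checking option (d) Y = 3V - 2:
  V = 4.889 -> Y = 12.666 ✓
  V = 2.139 -> Y = 4.416 ✓
  V = 1.8 -> Y = 3.399 ✓
All samples match this transformation.

(d) 3V - 2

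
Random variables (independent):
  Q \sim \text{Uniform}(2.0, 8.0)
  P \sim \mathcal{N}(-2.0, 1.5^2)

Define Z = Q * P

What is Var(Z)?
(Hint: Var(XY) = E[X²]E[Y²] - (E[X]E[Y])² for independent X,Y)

Var(XY) = E[X²]E[Y²] - (E[X]E[Y])²
E[Q] = 5, Var(Q) = 3
E[P] = -2, Var(P) = 2.25
E[Q²] = 3 + 5² = 28
E[P²] = 2.25 + (-2)² = 6.25
Var(Z) = 28*6.25 - (5*(-2))²
= 175 - 100 = 75

75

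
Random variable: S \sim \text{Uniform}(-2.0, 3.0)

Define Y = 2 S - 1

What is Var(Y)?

For Y = aS + b: Var(Y) = a² * Var(S)
Var(S) = (3 + 2)^2/12 = 2.0833333
Var(Y) = 2² * 2.0833333 = 4 * 2.0833333 = 8.3333333

8.3333333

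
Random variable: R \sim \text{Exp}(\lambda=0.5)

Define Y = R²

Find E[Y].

E[R²] = Var(R) + (E[R])² = 4 + 4 = 8

8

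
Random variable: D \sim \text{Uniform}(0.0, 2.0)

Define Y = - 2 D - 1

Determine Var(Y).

For Y = aD + b: Var(Y) = a² * Var(D)
Var(D) = (2 - 0)^2/12 = 0.33333333
Var(Y) = (-2)² * 0.33333333 = 4 * 0.33333333 = 1.3333333

1.3333333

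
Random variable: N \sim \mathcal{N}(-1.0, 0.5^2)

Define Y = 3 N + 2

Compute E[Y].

For Y = 3N + 2:
E[Y] = 3 * E[N] + 2
E[N] = -1.0 = -1
E[Y] = 3 * (-1) + 2 = -1

-1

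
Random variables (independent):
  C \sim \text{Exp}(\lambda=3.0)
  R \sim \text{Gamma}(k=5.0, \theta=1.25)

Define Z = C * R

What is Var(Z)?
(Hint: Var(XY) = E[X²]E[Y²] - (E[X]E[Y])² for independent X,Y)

Var(XY) = E[X²]E[Y²] - (E[X]E[Y])²
E[C] = 0.33333333, Var(C) = 0.11111111
E[R] = 6.25, Var(R) = 7.8125
E[C²] = 0.11111111 + 0.33333333² = 0.22222222
E[R²] = 7.8125 + 6.25² = 46.875
Var(Z) = 0.22222222*46.875 - (0.33333333*6.25)²
= 10.416667 - 4.3402778 = 6.0763889

6.0763889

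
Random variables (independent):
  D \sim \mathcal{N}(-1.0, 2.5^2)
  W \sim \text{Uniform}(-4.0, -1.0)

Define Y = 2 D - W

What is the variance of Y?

For independent RVs: Var(aX + bY) = a²Var(X) + b²Var(Y)
Var(D) = 6.25
Var(W) = 0.75
Var(Y) = 2²*6.25 + (-1)²*0.75
= 4*6.25 + 1*0.75 = 25.75

25.75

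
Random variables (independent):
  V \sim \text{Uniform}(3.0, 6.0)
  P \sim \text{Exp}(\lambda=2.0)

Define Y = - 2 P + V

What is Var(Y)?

For independent RVs: Var(aX + bY) = a²Var(X) + b²Var(Y)
Var(V) = 0.75
Var(P) = 0.25
Var(Y) = 1²*0.75 + (-2)²*0.25
= 1*0.75 + 4*0.25 = 1.75

1.75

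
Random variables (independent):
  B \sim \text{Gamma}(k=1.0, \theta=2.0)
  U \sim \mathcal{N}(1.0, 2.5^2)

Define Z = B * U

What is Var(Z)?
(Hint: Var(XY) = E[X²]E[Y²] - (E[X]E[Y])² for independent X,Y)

Var(XY) = E[X²]E[Y²] - (E[X]E[Y])²
E[B] = 2, Var(B) = 4
E[U] = 1, Var(U) = 6.25
E[B²] = 4 + 2² = 8
E[U²] = 6.25 + 1² = 7.25
Var(Z) = 8*7.25 - (2*1)²
= 58 - 4 = 54

54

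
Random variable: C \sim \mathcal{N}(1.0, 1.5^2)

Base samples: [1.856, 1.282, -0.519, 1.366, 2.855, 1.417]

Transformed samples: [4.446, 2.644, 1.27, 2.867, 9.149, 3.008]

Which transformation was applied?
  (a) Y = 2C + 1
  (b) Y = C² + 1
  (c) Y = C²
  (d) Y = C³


Checking option (b) Y = C² + 1:
  C = 1.856 -> Y = 4.446 ✓
  C = 1.282 -> Y = 2.644 ✓
  C = -0.519 -> Y = 1.27 ✓
All samples match this transformation.

(b) C² + 1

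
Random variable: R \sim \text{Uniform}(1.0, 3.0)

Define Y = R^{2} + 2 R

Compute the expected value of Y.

E[Y] = 1*E[R²] + 2*E[R]
E[R] = 2
E[R²] = Var(R) + (E[R])² = 0.33333333 + 4 = 4.3333333
E[Y] = 1*4.3333333 + 2*2 = 8.3333333

8.3333333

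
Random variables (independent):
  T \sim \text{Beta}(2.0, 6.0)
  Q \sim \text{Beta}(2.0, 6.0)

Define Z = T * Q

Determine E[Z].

For independent RVs: E[XY] = E[X]*E[Y]
E[T] = 0.25
E[Q] = 0.25
E[Z] = 0.25 * 0.25 = 0.0625

0.0625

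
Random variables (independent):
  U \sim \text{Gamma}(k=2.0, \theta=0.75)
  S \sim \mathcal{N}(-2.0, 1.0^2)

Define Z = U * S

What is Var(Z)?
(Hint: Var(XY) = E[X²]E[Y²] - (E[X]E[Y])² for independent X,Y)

Var(XY) = E[X²]E[Y²] - (E[X]E[Y])²
E[U] = 1.5, Var(U) = 1.125
E[S] = -2, Var(S) = 1
E[U²] = 1.125 + 1.5² = 3.375
E[S²] = 1 + (-2)² = 5
Var(Z) = 3.375*5 - (1.5*(-2))²
= 16.875 - 9 = 7.875

7.875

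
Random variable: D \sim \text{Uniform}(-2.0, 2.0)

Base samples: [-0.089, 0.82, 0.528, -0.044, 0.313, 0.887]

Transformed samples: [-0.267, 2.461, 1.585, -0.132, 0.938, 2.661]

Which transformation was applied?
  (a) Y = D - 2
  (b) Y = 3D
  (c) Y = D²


Checking option (b) Y = 3D:
  D = -0.089 -> Y = -0.267 ✓
  D = 0.82 -> Y = 2.461 ✓
  D = 0.528 -> Y = 1.585 ✓
All samples match this transformation.

(b) 3D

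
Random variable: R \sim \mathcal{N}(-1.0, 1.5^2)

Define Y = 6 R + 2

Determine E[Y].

For Y = 6R + 2:
E[Y] = 6 * E[R] + 2
E[R] = -1.0 = -1
E[Y] = 6 * (-1) + 2 = -4

-4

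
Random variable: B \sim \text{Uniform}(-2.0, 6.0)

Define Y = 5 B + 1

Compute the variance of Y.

For Y = aB + b: Var(Y) = a² * Var(B)
Var(B) = (6 + 2)^2/12 = 5.3333333
Var(Y) = 5² * 5.3333333 = 25 * 5.3333333 = 133.33333

133.33333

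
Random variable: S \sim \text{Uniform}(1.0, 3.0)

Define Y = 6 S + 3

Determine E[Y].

For Y = 6S + 3:
E[Y] = 6 * E[S] + 3
E[S] = (1 + 3)/2 = 2
E[Y] = 6 * 2 + 3 = 15

15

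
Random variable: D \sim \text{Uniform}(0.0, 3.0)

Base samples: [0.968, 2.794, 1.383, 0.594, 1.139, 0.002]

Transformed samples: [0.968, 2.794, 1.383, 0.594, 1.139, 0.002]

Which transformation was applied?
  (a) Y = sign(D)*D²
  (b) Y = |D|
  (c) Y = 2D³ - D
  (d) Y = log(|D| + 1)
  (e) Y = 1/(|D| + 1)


Checking option (b) Y = |D|:
  D = 0.968 -> Y = 0.968 ✓
  D = 2.794 -> Y = 2.794 ✓
  D = 1.383 -> Y = 1.383 ✓
All samples match this transformation.

(b) |D|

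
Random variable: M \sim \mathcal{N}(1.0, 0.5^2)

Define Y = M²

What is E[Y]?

Using E[X²] = Var(X) + (E[X])²:
E[M] = 1
Var(M) = 0.5^2 = 0.25
E[M²] = 0.25 + 1² = 0.25 + 1 = 1.25

1.25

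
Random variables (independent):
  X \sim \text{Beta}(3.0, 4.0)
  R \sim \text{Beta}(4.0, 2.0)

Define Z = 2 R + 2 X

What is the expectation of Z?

E[Z] = 2*E[X] + 2*E[R]
E[X] = 0.42857143
E[R] = 0.66666667
E[Z] = 2*0.42857143 + 2*0.66666667 = 2.1904762

2.1904762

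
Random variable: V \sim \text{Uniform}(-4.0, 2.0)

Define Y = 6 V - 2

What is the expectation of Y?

For Y = 6V - 2:
E[Y] = 6 * E[V] - 2
E[V] = (-4 + 2)/2 = -1
E[Y] = 6 * (-1) - 2 = -8

-8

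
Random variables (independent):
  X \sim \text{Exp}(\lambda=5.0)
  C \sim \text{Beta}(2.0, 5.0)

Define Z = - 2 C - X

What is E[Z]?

E[Z] = -1*E[X] - 2*E[C]
E[X] = 0.2
E[C] = 0.28571429
E[Z] = -1*0.2 - 2*0.28571429 = -0.77142857

-0.77142857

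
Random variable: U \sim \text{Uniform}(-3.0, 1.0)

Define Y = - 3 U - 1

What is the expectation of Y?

For Y = -3U - 1:
E[Y] = -3 * E[U] - 1
E[U] = (-3 + 1)/2 = -1
E[Y] = -3 * (-1) - 1 = 2

2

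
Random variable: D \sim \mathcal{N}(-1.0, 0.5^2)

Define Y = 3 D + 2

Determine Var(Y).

For Y = aD + b: Var(Y) = a² * Var(D)
Var(D) = 0.5^2 = 0.25
Var(Y) = 3² * 0.25 = 9 * 0.25 = 2.25

2.25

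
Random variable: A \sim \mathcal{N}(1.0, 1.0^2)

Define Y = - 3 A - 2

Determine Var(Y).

For Y = aA + b: Var(Y) = a² * Var(A)
Var(A) = 1.0^2 = 1
Var(Y) = (-3)² * 1 = 9 * 1 = 9

9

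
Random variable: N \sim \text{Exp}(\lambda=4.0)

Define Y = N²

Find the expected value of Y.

E[N²] = Var(N) + (E[N])² = 0.0625 + 0.0625 = 0.125

0.125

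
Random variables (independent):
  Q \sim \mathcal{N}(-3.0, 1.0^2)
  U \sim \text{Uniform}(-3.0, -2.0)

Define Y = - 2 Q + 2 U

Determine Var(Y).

For independent RVs: Var(aX + bY) = a²Var(X) + b²Var(Y)
Var(Q) = 1
Var(U) = 0.083333333
Var(Y) = (-2)²*1 + 2²*0.083333333
= 4*1 + 4*0.083333333 = 4.3333333

4.3333333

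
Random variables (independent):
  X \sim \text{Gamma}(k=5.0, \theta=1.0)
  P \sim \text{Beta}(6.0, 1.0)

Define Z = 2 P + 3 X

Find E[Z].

E[Z] = 3*E[X] + 2*E[P]
E[X] = 5
E[P] = 0.85714286
E[Z] = 3*5 + 2*0.85714286 = 16.714286

16.714286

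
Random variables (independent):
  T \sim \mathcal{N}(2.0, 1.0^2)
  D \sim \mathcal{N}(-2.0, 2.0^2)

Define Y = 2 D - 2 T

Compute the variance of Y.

For independent RVs: Var(aX + bY) = a²Var(X) + b²Var(Y)
Var(T) = 1
Var(D) = 4
Var(Y) = (-2)²*1 + 2²*4
= 4*1 + 4*4 = 20

20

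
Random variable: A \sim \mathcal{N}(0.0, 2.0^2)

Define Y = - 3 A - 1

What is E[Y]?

For Y = -3A - 1:
E[Y] = -3 * E[A] - 1
E[A] = 0.0 = 0
E[Y] = -3 * 0 - 1 = -1

-1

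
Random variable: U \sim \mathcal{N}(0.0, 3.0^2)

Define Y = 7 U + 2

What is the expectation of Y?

For Y = 7U + 2:
E[Y] = 7 * E[U] + 2
E[U] = 0.0 = 0
E[Y] = 7 * 0 + 2 = 2

2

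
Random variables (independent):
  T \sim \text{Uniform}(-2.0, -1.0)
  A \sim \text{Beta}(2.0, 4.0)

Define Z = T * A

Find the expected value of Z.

For independent RVs: E[XY] = E[X]*E[Y]
E[T] = -1.5
E[A] = 0.33333333
E[Z] = -1.5 * 0.33333333 = -0.5

-0.5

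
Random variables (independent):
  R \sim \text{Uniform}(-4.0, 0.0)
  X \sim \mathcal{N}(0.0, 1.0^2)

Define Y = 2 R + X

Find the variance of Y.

For independent RVs: Var(aX + bY) = a²Var(X) + b²Var(Y)
Var(R) = 1.3333333
Var(X) = 1
Var(Y) = 2²*1.3333333 + 1²*1
= 4*1.3333333 + 1*1 = 6.3333333

6.3333333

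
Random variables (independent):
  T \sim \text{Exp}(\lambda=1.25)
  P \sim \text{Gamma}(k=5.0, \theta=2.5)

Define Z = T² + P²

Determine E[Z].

E[Z] = E[T²] + E[P²]
E[T²] = Var(T) + E[T]² = 0.64 + 0.64 = 1.28
E[P²] = Var(P) + E[P]² = 31.25 + 156.25 = 187.5
E[Z] = 1.28 + 187.5 = 188.78

188.78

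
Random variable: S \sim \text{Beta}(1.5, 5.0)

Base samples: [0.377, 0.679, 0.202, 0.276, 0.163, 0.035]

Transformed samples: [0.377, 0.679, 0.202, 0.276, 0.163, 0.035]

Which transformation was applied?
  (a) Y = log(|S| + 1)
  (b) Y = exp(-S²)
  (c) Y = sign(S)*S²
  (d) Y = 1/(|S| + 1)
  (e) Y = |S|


Checking option (e) Y = |S|:
  S = 0.377 -> Y = 0.377 ✓
  S = 0.679 -> Y = 0.679 ✓
  S = 0.202 -> Y = 0.202 ✓
All samples match this transformation.

(e) |S|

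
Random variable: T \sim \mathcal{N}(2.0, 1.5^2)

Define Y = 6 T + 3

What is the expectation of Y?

For Y = 6T + 3:
E[Y] = 6 * E[T] + 3
E[T] = 2.0 = 2
E[Y] = 6 * 2 + 3 = 15

15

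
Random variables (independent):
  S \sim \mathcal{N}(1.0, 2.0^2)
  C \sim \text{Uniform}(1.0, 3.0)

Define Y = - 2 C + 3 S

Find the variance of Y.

For independent RVs: Var(aX + bY) = a²Var(X) + b²Var(Y)
Var(S) = 4
Var(C) = 0.33333333
Var(Y) = 3²*4 + (-2)²*0.33333333
= 9*4 + 4*0.33333333 = 37.333333

37.333333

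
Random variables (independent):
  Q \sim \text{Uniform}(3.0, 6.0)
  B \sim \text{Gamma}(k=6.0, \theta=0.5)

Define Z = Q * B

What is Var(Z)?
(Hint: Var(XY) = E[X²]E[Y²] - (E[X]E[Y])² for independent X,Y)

Var(XY) = E[X²]E[Y²] - (E[X]E[Y])²
E[Q] = 4.5, Var(Q) = 0.75
E[B] = 3, Var(B) = 1.5
E[Q²] = 0.75 + 4.5² = 21
E[B²] = 1.5 + 3² = 10.5
Var(Z) = 21*10.5 - (4.5*3)²
= 220.5 - 182.25 = 38.25

38.25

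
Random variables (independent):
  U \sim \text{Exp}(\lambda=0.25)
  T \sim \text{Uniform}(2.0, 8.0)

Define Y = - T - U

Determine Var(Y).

For independent RVs: Var(aX + bY) = a²Var(X) + b²Var(Y)
Var(U) = 16
Var(T) = 3
Var(Y) = (-1)²*16 + (-1)²*3
= 1*16 + 1*3 = 19

19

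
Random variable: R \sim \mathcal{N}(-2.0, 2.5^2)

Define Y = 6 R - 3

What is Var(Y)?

For Y = aR + b: Var(Y) = a² * Var(R)
Var(R) = 2.5^2 = 6.25
Var(Y) = 6² * 6.25 = 36 * 6.25 = 225

225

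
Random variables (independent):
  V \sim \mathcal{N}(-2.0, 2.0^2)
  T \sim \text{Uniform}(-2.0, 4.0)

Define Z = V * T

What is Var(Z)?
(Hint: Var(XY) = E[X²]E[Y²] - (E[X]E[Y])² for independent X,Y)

Var(XY) = E[X²]E[Y²] - (E[X]E[Y])²
E[V] = -2, Var(V) = 4
E[T] = 1, Var(T) = 3
E[V²] = 4 + (-2)² = 8
E[T²] = 3 + 1² = 4
Var(Z) = 8*4 - (-2*1)²
= 32 - 4 = 28

28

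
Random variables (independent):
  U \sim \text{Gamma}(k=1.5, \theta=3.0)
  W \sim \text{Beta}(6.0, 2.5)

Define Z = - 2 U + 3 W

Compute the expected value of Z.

E[Z] = -2*E[U] + 3*E[W]
E[U] = 4.5
E[W] = 0.70588235
E[Z] = -2*4.5 + 3*0.70588235 = -6.8823529

-6.8823529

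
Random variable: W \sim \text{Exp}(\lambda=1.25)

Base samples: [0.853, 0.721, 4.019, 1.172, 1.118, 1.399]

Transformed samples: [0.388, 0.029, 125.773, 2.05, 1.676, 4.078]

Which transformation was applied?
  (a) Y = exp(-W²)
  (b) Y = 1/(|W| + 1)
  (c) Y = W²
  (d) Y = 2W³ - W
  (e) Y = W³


Checking option (d) Y = 2W³ - W:
  W = 0.853 -> Y = 0.388 ✓
  W = 0.721 -> Y = 0.029 ✓
  W = 4.019 -> Y = 125.773 ✓
All samples match this transformation.

(d) 2W³ - W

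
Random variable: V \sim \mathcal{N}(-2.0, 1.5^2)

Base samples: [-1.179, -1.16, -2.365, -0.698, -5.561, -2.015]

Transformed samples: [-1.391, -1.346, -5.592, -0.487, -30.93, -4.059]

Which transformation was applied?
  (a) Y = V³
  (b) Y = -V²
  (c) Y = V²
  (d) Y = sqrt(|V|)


Checking option (b) Y = -V²:
  V = -1.179 -> Y = -1.391 ✓
  V = -1.16 -> Y = -1.346 ✓
  V = -2.365 -> Y = -5.592 ✓
All samples match this transformation.

(b) -V²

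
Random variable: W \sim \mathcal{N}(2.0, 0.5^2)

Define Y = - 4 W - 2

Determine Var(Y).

For Y = aW + b: Var(Y) = a² * Var(W)
Var(W) = 0.5^2 = 0.25
Var(Y) = (-4)² * 0.25 = 16 * 0.25 = 4

4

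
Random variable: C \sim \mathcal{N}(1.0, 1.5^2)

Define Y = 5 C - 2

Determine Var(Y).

For Y = aC + b: Var(Y) = a² * Var(C)
Var(C) = 1.5^2 = 2.25
Var(Y) = 5² * 2.25 = 25 * 2.25 = 56.25

56.25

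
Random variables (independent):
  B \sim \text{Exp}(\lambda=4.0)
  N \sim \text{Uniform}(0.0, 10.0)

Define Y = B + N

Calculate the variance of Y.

For independent RVs: Var(aX + bY) = a²Var(X) + b²Var(Y)
Var(B) = 0.0625
Var(N) = 8.3333333
Var(Y) = 1²*0.0625 + 1²*8.3333333
= 1*0.0625 + 1*8.3333333 = 8.3958333

8.3958333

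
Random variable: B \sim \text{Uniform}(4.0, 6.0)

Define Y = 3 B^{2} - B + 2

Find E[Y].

E[Y] = 3*E[B²] - 1*E[B] + 2
E[B] = 5
E[B²] = Var(B) + (E[B])² = 0.33333333 + 25 = 25.333333
E[Y] = 3*25.333333 - 1*5 + 2 = 73

73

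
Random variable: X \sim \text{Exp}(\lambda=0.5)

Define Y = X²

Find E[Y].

E[X²] = Var(X) + (E[X])² = 4 + 4 = 8

8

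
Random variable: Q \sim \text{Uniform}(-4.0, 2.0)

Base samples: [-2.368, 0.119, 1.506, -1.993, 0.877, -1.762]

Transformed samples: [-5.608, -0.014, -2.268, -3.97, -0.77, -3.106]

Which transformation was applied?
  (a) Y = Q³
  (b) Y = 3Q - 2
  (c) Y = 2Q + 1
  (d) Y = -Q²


Checking option (d) Y = -Q²:
  Q = -2.368 -> Y = -5.608 ✓
  Q = 0.119 -> Y = -0.014 ✓
  Q = 1.506 -> Y = -2.268 ✓
All samples match this transformation.

(d) -Q²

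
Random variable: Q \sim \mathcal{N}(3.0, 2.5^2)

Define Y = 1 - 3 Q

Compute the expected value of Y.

For Y = -3Q + 1:
E[Y] = -3 * E[Q] + 1
E[Q] = 3.0 = 3
E[Y] = -3 * 3 + 1 = -8

-8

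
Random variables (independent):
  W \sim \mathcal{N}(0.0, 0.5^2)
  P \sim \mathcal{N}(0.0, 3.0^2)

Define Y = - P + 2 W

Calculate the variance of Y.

For independent RVs: Var(aX + bY) = a²Var(X) + b²Var(Y)
Var(W) = 0.25
Var(P) = 9
Var(Y) = 2²*0.25 + (-1)²*9
= 4*0.25 + 1*9 = 10

10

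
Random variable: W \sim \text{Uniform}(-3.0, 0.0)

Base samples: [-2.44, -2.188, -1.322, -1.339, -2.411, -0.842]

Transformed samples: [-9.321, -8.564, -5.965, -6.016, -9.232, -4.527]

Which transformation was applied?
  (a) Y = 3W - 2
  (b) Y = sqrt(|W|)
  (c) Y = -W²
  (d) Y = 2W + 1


Checking option (a) Y = 3W - 2:
  W = -2.44 -> Y = -9.321 ✓
  W = -2.188 -> Y = -8.564 ✓
  W = -1.322 -> Y = -5.965 ✓
All samples match this transformation.

(a) 3W - 2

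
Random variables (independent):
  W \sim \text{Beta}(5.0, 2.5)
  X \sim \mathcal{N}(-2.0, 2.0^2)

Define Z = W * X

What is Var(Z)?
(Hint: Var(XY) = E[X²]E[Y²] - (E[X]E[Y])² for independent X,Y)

Var(XY) = E[X²]E[Y²] - (E[X]E[Y])²
E[W] = 0.66666667, Var(W) = 0.026143791
E[X] = -2, Var(X) = 4
E[W²] = 0.026143791 + 0.66666667² = 0.47058824
E[X²] = 4 + (-2)² = 8
Var(Z) = 0.47058824*8 - (0.66666667*(-2))²
= 3.7647059 - 1.7777778 = 1.9869281

1.9869281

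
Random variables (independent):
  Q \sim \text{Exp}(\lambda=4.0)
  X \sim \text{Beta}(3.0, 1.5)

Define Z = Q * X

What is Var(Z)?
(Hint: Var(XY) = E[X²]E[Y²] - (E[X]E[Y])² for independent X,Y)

Var(XY) = E[X²]E[Y²] - (E[X]E[Y])²
E[Q] = 0.25, Var(Q) = 0.0625
E[X] = 0.66666667, Var(X) = 0.04040404
E[Q²] = 0.0625 + 0.25² = 0.125
E[X²] = 0.04040404 + 0.66666667² = 0.48484848
Var(Z) = 0.125*0.48484848 - (0.25*0.66666667)²
= 0.060606061 - 0.027777778 = 0.032828283

0.032828283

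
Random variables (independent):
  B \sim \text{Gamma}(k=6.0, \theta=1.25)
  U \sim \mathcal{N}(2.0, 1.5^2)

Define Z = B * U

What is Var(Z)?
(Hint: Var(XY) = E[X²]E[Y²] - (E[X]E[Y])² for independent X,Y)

Var(XY) = E[X²]E[Y²] - (E[X]E[Y])²
E[B] = 7.5, Var(B) = 9.375
E[U] = 2, Var(U) = 2.25
E[B²] = 9.375 + 7.5² = 65.625
E[U²] = 2.25 + 2² = 6.25
Var(Z) = 65.625*6.25 - (7.5*2)²
= 410.15625 - 225 = 185.15625

185.15625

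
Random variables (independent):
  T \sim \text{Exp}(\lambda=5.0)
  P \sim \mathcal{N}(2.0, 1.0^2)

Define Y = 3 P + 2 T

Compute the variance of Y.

For independent RVs: Var(aX + bY) = a²Var(X) + b²Var(Y)
Var(T) = 0.04
Var(P) = 1
Var(Y) = 2²*0.04 + 3²*1
= 4*0.04 + 9*1 = 9.16

9.16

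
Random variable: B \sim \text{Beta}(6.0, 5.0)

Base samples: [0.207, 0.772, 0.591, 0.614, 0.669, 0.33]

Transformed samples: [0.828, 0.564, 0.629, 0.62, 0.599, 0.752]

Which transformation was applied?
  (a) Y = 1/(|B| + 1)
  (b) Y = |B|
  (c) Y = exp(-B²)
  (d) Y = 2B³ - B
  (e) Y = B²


Checking option (a) Y = 1/(|B| + 1):
  B = 0.207 -> Y = 0.828 ✓
  B = 0.772 -> Y = 0.564 ✓
  B = 0.591 -> Y = 0.629 ✓
All samples match this transformation.

(a) 1/(|B| + 1)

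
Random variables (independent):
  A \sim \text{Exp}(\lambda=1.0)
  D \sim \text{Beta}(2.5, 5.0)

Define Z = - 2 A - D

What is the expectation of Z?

E[Z] = -2*E[A] - 1*E[D]
E[A] = 1
E[D] = 0.33333333
E[Z] = -2*1 - 1*0.33333333 = -2.3333333

-2.3333333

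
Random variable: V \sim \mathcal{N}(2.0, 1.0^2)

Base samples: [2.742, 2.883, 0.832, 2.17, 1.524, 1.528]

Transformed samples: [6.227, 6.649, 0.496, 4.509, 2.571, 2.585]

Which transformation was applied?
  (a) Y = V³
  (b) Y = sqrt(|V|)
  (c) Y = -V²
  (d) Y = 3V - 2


Checking option (d) Y = 3V - 2:
  V = 2.742 -> Y = 6.227 ✓
  V = 2.883 -> Y = 6.649 ✓
  V = 0.832 -> Y = 0.496 ✓
All samples match this transformation.

(d) 3V - 2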